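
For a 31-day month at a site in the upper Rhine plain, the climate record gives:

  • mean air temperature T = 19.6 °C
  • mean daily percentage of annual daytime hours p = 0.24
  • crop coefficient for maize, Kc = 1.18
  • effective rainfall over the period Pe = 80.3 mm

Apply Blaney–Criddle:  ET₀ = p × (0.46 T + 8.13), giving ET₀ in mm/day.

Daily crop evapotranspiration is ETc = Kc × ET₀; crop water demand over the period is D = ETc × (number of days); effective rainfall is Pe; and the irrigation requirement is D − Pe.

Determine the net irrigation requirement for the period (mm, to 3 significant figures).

ET₀ = 0.24 × (0.46 × 19.6 + 8.13) = 0.24 × 17.146 = 4.1150 mm/d
ETc = Kc × ET₀ = 1.18 × 4.1150 = 4.8557 mm/d
Crop demand D = ETc × 31 d = 4.8557 × 31 = 150.527 mm
D − Pe = 150.527 − 80.3 = 70.227 mm

70.2 mm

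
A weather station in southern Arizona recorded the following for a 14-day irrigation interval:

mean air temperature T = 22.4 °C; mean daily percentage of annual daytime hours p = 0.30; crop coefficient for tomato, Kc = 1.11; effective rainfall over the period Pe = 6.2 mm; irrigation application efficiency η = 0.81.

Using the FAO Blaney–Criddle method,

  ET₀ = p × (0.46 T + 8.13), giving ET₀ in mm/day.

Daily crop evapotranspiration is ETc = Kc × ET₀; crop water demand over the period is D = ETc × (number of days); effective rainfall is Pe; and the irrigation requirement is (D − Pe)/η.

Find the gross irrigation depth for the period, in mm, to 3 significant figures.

98.4 mm

ET₀ = 0.30 × (0.46 × 22.4 + 8.13) = 0.30 × 18.434 = 5.5302 mm/d
ETc = Kc × ET₀ = 1.11 × 5.5302 = 6.1385 mm/d
Crop demand D = ETc × 14 d = 6.1385 × 14 = 85.939 mm
D − Pe = 85.939 − 6.2 = 79.739 mm
Gross irrigation = 79.739 / 0.81 = 98.443 mm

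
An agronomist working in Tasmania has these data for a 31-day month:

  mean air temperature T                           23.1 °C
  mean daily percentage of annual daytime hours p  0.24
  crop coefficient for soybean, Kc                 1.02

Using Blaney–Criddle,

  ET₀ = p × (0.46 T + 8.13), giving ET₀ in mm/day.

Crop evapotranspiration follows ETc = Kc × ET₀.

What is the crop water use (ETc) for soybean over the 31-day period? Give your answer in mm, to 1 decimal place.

ET₀ = 0.24 × (0.46 × 23.1 + 8.13) = 0.24 × 18.756 = 4.5014 mm/d
ETc = Kc × ET₀ = 1.02 × 4.5014 = 4.5914 mm/d
Over 31 days: 4.5914 × 31 = 142.333 mm

142.3 mm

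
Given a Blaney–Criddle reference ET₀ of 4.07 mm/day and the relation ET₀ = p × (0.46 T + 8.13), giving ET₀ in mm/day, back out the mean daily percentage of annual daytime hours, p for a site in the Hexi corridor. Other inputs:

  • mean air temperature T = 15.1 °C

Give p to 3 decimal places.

p = ET₀ / (0.46 T + 8.13) = 4.07 / (0.46 × 15.1 + 8.13) = 4.07 / 15.076 = 0.2700

0.270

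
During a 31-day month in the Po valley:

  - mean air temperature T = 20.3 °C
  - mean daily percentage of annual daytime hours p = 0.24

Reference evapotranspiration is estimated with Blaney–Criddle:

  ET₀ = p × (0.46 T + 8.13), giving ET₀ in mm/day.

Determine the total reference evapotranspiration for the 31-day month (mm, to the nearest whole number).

130 mm

ET₀ = 0.24 × (0.46 × 20.3 + 8.13) = 0.24 × 17.468 = 4.1923 mm/d
Monthly total = 4.1923 × 31 = 129.961 mm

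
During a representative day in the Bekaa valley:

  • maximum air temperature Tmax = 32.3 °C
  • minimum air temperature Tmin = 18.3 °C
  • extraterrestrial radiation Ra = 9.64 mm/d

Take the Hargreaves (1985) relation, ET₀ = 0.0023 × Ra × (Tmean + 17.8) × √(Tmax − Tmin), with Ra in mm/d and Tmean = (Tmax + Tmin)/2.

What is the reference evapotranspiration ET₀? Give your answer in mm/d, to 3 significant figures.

3.58 mm/d

Tmean = (32.3 + 18.3)/2 = 25.30 °C
ET₀ = 0.0023 × 9.64 × (25.30 + 17.8) × √14.0 = 0.0023 × 9.64 × 43.10 × 3.7417 = 3.5756 mm/d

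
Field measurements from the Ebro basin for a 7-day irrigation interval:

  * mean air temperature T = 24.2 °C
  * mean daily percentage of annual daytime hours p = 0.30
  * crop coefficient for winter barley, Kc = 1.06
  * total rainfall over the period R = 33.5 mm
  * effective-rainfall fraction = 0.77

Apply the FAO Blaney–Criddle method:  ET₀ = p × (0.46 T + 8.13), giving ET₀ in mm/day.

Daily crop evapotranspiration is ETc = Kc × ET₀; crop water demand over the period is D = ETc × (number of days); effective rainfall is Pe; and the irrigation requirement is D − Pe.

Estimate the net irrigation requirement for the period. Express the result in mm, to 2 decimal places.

17.08 mm

ET₀ = 0.30 × (0.46 × 24.2 + 8.13) = 0.30 × 19.262 = 5.7786 mm/d
ETc = Kc × ET₀ = 1.06 × 5.7786 = 6.1253 mm/d
Crop demand D = ETc × 7 d = 6.1253 × 7 = 42.877 mm
Pe = 0.77 × 33.5 = 25.795 mm
D − Pe = 42.877 − 25.795 = 17.082 mm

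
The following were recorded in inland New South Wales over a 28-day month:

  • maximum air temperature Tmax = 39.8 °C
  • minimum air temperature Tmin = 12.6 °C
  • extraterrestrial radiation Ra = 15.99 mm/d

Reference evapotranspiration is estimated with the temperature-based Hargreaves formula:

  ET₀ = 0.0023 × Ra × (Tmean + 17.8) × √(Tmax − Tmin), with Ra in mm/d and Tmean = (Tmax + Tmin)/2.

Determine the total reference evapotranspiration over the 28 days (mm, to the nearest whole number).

Tmean = (39.8 + 12.6)/2 = 26.20 °C
ET₀ = 0.0023 × 15.99 × (26.20 + 17.8) × √27.2 = 0.0023 × 15.99 × 44.00 × 5.2154 = 8.4395 mm/d
Over 28 days: 8.4395 × 28 = 236.306 mm

236 mm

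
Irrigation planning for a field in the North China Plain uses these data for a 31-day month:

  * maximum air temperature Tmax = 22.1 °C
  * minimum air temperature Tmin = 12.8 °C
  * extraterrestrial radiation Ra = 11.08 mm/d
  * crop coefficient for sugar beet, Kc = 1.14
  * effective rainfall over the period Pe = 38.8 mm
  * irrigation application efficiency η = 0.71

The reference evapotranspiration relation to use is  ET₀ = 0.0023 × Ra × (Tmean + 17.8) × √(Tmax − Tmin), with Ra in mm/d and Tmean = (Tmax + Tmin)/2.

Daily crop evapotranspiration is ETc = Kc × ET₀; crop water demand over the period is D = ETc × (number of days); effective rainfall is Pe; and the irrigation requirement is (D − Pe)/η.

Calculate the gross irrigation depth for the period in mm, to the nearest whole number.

Tmean = (22.1 + 12.8)/2 = 17.45 °C
ET₀ = 0.0023 × 11.08 × (17.45 + 17.8) × √9.3 = 0.0023 × 11.08 × 35.25 × 3.0496 = 2.7395 mm/d
ETc = Kc × ET₀ = 1.14 × 2.7395 = 3.1230 mm/d
Crop demand D = ETc × 31 d = 3.1230 × 31 = 96.813 mm
D − Pe = 96.813 − 38.8 = 58.013 mm
Gross irrigation = 58.013 / 0.71 = 81.708 mm

82 mm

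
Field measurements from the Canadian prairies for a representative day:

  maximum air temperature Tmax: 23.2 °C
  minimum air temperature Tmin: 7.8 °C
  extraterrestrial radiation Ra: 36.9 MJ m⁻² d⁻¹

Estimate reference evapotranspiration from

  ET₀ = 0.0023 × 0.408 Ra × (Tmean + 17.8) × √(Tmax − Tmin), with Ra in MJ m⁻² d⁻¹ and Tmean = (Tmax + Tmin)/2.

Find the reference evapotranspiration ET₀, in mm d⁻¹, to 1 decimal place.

Tmean = (23.2 + 7.8)/2 = 15.50 °C
0.408 Ra = 0.408 × 36.9 = 15.0552 mm/d equivalent
ET₀ = 0.0023 × 15.0552 × (15.50 + 17.8) × √15.4 = 0.0023 × 15.0552 × 33.30 × 3.9243 = 4.5250 mm/d

4.5 mm d⁻¹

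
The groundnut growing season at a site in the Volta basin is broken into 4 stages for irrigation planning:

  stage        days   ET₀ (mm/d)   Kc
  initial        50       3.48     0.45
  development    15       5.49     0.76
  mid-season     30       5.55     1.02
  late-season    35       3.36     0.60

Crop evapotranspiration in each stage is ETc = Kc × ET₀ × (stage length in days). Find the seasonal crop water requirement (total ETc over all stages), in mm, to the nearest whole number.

initial: 0.45 × 3.48 × 50 = 78.30 mm
development: 0.76 × 5.49 × 15 = 62.59 mm
mid-season: 1.02 × 5.55 × 30 = 169.83 mm
late-season: 0.60 × 3.36 × 35 = 70.56 mm
Seasonal total = 381.28 mm

381 mm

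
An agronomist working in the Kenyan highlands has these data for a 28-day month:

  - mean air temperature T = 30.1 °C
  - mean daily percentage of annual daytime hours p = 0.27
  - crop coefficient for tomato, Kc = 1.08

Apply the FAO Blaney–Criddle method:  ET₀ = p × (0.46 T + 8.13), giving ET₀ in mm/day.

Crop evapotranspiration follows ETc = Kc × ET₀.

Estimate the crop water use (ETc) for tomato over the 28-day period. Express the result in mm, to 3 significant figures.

179 mm

ET₀ = 0.27 × (0.46 × 30.1 + 8.13) = 0.27 × 21.976 = 5.9335 mm/d
ETc = Kc × ET₀ = 1.08 × 5.9335 = 6.4082 mm/d
Over 28 days: 6.4082 × 28 = 179.430 mm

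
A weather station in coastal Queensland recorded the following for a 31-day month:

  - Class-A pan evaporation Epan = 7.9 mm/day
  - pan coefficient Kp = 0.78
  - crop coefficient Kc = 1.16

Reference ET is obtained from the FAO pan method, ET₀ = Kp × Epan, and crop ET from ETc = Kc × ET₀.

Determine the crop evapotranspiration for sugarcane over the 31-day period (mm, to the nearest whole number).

ET₀ = 0.78 × 7.9 = 6.1620 mm/d
ETc = Kc × ET₀ = 1.16 × 6.1620 = 7.1479 mm/d
Over 31 days: 7.1479 × 31 = 221.585 mm

222 mm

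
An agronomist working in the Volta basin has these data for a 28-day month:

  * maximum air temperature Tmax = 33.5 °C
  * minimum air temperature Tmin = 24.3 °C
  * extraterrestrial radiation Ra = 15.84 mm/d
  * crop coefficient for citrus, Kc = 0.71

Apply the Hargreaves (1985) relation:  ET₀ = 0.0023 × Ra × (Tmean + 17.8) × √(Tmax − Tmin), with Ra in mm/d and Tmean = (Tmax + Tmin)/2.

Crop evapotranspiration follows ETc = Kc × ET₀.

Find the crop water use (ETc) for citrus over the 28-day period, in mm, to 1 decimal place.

Tmean = (33.5 + 24.3)/2 = 28.90 °C
ET₀ = 0.0023 × 15.84 × (28.90 + 17.8) × √9.2 = 0.0023 × 15.84 × 46.70 × 3.0332 = 5.1606 mm/d
ETc = Kc × ET₀ = 0.71 × 5.1606 = 3.6640 mm/d
Over 28 days: 3.6640 × 28 = 102.592 mm

102.6 mm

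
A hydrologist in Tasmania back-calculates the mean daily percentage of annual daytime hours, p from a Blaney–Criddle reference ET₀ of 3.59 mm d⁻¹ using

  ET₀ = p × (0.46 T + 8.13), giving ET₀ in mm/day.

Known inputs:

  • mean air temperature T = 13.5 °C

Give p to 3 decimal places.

0.250

p = ET₀ / (0.46 T + 8.13) = 3.59 / (0.46 × 13.5 + 8.13) = 3.59 / 14.340 = 0.2503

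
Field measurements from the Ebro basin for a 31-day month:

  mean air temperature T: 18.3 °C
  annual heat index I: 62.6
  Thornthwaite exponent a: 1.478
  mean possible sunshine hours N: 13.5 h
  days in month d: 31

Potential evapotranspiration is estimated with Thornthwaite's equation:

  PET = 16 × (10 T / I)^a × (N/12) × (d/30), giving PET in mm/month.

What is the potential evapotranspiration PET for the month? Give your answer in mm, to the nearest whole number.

10T/I = 10 × 18.3 / 62.6 = 2.9233
(10T/I)^a = 2.9233^1.478 = 4.8816
Uncorrected PET = 16 × 4.8816 = 78.106 mm
Correction = (N/12)(d/30) = (13.5/12)(31/30) = 1.1625
PET = 78.106 × 1.1625 = 90.798 mm/month

91 mm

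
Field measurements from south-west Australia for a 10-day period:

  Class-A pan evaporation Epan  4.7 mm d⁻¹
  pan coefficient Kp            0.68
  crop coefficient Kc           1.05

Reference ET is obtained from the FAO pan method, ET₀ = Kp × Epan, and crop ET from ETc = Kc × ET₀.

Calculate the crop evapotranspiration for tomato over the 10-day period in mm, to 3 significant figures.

ET₀ = 0.68 × 4.7 = 3.1960 mm/d
ETc = Kc × ET₀ = 1.05 × 3.1960 = 3.3558 mm/d
Over 10 days: 3.3558 × 10 = 33.558 mm

33.6 mm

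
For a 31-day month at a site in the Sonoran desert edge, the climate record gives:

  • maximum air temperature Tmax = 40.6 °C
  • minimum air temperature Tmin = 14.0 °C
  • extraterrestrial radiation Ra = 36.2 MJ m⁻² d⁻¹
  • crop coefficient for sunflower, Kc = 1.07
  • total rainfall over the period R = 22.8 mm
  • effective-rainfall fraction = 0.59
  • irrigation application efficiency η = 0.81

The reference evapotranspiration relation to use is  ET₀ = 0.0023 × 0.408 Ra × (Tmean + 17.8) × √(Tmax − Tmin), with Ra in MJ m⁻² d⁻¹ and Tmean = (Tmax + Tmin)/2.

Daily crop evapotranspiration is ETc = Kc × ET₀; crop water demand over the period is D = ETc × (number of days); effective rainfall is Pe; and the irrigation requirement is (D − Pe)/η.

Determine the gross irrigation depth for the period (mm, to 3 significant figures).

307 mm

Tmean = (40.6 + 14.0)/2 = 27.30 °C
0.408 Ra = 0.408 × 36.2 = 14.7696 mm/d equivalent
ET₀ = 0.0023 × 14.7696 × (27.30 + 17.8) × √26.6 = 0.0023 × 14.7696 × 45.10 × 5.1575 = 7.9016 mm/d
ETc = Kc × ET₀ = 1.07 × 7.9016 = 8.4547 mm/d
Crop demand D = ETc × 31 d = 8.4547 × 31 = 262.096 mm
Pe = 0.59 × 22.8 = 13.452 mm
D − Pe = 262.096 − 13.452 = 248.644 mm
Gross irrigation = 248.644 / 0.81 = 306.968 mm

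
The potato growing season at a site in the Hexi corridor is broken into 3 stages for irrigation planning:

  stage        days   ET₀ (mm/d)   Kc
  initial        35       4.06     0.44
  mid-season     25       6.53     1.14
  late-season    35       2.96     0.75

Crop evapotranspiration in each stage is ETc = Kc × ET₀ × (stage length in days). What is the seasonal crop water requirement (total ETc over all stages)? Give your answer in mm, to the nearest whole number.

initial: 0.44 × 4.06 × 35 = 62.52 mm
mid-season: 1.14 × 6.53 × 25 = 186.11 mm
late-season: 0.75 × 2.96 × 35 = 77.70 mm
Seasonal total = 326.33 mm

326 mm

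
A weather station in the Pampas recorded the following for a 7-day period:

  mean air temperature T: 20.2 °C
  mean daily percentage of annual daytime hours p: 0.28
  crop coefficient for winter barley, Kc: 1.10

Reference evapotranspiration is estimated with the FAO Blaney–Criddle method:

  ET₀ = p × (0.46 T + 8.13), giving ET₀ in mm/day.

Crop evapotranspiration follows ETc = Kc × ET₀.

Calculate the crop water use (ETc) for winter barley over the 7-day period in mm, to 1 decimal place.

37.6 mm

ET₀ = 0.28 × (0.46 × 20.2 + 8.13) = 0.28 × 17.422 = 4.8782 mm/d
ETc = Kc × ET₀ = 1.10 × 4.8782 = 5.3660 mm/d
Over 7 days: 5.3660 × 7 = 37.562 mm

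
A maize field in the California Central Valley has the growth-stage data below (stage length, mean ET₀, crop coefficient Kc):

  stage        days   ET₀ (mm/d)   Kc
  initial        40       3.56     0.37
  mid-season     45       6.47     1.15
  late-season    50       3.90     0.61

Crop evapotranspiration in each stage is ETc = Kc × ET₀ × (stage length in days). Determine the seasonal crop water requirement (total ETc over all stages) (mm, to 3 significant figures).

initial: 0.37 × 3.56 × 40 = 52.69 mm
mid-season: 1.15 × 6.47 × 45 = 334.82 mm
late-season: 0.61 × 3.90 × 50 = 118.95 mm
Seasonal total = 506.46 mm

506 mm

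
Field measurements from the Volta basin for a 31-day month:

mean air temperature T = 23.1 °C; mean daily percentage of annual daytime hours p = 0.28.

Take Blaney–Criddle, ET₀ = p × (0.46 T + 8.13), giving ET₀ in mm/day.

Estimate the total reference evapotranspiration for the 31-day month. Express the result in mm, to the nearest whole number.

163 mm

ET₀ = 0.28 × (0.46 × 23.1 + 8.13) = 0.28 × 18.756 = 5.2517 mm/d
Monthly total = 5.2517 × 31 = 162.803 mm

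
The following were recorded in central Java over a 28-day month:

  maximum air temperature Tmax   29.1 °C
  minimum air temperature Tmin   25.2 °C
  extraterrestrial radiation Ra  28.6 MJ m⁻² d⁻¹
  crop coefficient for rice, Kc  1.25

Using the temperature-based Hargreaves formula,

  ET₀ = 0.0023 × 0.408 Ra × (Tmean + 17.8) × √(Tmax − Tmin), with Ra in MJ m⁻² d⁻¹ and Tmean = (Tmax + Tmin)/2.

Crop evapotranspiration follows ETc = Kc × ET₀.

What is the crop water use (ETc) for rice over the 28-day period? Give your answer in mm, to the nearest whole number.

Tmean = (29.1 + 25.2)/2 = 27.15 °C
0.408 Ra = 0.408 × 28.6 = 11.6688 mm/d equivalent
ET₀ = 0.0023 × 11.6688 × (27.15 + 17.8) × √3.9 = 0.0023 × 11.6688 × 44.95 × 1.9748 = 2.3824 mm/d
ETc = Kc × ET₀ = 1.25 × 2.3824 = 2.9780 mm/d
Over 28 days: 2.9780 × 28 = 83.384 mm

83 mm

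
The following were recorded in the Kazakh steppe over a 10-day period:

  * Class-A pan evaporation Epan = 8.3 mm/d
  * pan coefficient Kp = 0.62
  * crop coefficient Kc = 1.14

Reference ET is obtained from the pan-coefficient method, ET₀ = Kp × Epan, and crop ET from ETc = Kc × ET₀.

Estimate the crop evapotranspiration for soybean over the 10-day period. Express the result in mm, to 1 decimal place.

ET₀ = 0.62 × 8.3 = 5.1460 mm/d
ETc = Kc × ET₀ = 1.14 × 5.1460 = 5.8664 mm/d
Over 10 days: 5.8664 × 10 = 58.664 mm

58.7 mm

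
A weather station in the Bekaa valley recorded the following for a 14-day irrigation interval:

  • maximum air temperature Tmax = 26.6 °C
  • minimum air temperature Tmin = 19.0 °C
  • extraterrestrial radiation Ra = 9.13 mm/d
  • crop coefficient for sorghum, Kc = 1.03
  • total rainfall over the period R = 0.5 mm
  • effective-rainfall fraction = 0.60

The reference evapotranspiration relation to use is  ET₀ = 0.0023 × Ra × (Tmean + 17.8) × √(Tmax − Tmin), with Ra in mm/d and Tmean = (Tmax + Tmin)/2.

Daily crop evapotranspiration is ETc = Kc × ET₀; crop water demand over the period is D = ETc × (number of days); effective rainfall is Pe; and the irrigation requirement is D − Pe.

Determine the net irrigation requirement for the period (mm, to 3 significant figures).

Tmean = (26.6 + 19.0)/2 = 22.80 °C
ET₀ = 0.0023 × 9.13 × (22.80 + 17.8) × √7.6 = 0.0023 × 9.13 × 40.60 × 2.7568 = 2.3503 mm/d
ETc = Kc × ET₀ = 1.03 × 2.3503 = 2.4208 mm/d
Crop demand D = ETc × 14 d = 2.4208 × 14 = 33.891 mm
Pe = 0.60 × 0.5 = 0.300 mm
D − Pe = 33.891 − 0.300 = 33.591 mm

33.6 mm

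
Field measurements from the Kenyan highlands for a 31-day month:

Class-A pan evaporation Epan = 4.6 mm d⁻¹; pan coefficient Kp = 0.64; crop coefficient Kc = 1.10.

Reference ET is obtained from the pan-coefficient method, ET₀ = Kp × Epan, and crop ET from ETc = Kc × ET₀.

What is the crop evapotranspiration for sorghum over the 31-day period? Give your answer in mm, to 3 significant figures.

ET₀ = 0.64 × 4.6 = 2.9440 mm/d
ETc = Kc × ET₀ = 1.10 × 2.9440 = 3.2384 mm/d
Over 31 days: 3.2384 × 31 = 100.390 mm

100 mm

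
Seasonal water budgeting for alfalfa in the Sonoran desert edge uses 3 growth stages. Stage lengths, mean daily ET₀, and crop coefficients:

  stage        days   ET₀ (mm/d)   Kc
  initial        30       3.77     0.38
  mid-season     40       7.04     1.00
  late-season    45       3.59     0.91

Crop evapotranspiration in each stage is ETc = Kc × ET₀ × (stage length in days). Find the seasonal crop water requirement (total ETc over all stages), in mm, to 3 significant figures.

initial: 0.38 × 3.77 × 30 = 42.98 mm
mid-season: 1.00 × 7.04 × 40 = 281.60 mm
late-season: 0.91 × 3.59 × 45 = 147.01 mm
Seasonal total = 471.59 mm

472 mm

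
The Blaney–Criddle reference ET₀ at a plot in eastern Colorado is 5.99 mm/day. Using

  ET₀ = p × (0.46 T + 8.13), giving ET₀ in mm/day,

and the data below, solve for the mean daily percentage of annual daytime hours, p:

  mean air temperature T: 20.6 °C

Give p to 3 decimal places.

0.340

p = ET₀ / (0.46 T + 8.13) = 5.99 / (0.46 × 20.6 + 8.13) = 5.99 / 17.606 = 0.3402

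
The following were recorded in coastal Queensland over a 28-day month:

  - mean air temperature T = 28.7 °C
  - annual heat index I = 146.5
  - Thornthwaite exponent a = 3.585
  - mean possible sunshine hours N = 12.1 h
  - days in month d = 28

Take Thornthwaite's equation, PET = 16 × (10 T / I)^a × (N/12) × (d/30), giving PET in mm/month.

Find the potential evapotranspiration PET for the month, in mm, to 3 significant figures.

168 mm

10T/I = 10 × 28.7 / 146.5 = 1.9590
(10T/I)^a = 1.9590^3.585 = 11.1415
Uncorrected PET = 16 × 11.1415 = 178.264 mm
Correction = (N/12)(d/30) = (12.1/12)(28/30) = 0.9411
PET = 178.264 × 0.9411 = 167.764 mm/month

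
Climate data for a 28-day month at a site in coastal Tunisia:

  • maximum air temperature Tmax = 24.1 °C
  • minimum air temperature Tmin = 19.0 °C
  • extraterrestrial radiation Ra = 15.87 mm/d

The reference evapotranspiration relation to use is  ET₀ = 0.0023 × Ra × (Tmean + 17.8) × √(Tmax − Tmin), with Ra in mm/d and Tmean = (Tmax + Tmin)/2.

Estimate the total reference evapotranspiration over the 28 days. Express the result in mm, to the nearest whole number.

91 mm

Tmean = (24.1 + 19.0)/2 = 21.55 °C
ET₀ = 0.0023 × 15.87 × (21.55 + 17.8) × √5.1 = 0.0023 × 15.87 × 39.35 × 2.2583 = 3.2436 mm/d
Over 28 days: 3.2436 × 28 = 90.821 mm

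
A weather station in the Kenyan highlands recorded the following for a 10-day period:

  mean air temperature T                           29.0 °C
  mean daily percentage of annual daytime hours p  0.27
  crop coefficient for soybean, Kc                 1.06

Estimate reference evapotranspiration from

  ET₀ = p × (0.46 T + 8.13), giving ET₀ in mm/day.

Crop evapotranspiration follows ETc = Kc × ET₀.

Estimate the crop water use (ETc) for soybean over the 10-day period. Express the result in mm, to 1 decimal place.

61.4 mm

ET₀ = 0.27 × (0.46 × 29.0 + 8.13) = 0.27 × 21.470 = 5.7969 mm/d
ETc = Kc × ET₀ = 1.06 × 5.7969 = 6.1447 mm/d
Over 10 days: 6.1447 × 10 = 61.447 mm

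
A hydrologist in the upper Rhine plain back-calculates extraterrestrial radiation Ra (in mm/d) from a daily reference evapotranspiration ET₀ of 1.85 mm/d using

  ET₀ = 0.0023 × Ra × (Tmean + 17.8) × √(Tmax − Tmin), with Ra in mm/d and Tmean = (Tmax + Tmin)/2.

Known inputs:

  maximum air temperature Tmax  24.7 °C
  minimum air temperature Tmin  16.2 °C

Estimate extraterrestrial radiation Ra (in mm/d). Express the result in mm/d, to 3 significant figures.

7.21 mm/d

Tmean = 20.45 °C; √ΔT = 2.9155
Ra = ET₀ / [0.0023 × (Tmean+17.8) × √ΔT] = 1.85 / (0.0023 × 38.25 × 2.9155) = 7.213 mm/d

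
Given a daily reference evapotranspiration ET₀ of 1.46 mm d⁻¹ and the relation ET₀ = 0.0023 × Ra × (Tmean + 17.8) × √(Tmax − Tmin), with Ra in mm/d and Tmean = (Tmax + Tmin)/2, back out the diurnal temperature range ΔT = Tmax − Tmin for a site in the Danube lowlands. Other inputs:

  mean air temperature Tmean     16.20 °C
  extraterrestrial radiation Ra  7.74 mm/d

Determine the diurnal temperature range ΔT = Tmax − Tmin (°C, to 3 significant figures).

√ΔT = ET₀ / [0.0023 × Ra × (Tmean+17.8)] = 1.46 / (0.0023 × 7.74 × 34.00) = 2.4122
ΔT = 2.4122² = 5.819 °C

5.82 °C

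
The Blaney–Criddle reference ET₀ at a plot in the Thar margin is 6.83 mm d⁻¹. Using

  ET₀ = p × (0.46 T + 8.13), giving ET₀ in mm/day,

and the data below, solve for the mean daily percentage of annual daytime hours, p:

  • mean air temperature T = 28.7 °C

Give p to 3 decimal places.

0.320

p = ET₀ / (0.46 T + 8.13) = 6.83 / (0.46 × 28.7 + 8.13) = 6.83 / 21.332 = 0.3202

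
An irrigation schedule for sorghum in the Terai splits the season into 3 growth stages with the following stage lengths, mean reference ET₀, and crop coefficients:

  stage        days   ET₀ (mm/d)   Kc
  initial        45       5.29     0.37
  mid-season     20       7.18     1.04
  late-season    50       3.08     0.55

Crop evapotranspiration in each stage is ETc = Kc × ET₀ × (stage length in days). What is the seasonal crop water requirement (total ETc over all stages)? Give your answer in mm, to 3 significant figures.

initial: 0.37 × 5.29 × 45 = 88.08 mm
mid-season: 1.04 × 7.18 × 20 = 149.34 mm
late-season: 0.55 × 3.08 × 50 = 84.70 mm
Seasonal total = 322.12 mm

322 mm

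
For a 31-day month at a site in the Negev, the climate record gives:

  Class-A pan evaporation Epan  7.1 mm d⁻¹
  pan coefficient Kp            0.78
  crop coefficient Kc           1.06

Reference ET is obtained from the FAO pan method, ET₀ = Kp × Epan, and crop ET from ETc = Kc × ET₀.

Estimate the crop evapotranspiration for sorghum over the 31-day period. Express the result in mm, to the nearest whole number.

ET₀ = 0.78 × 7.1 = 5.5380 mm/d
ETc = Kc × ET₀ = 1.06 × 5.5380 = 5.8703 mm/d
Over 31 days: 5.8703 × 31 = 181.979 mm

182 mm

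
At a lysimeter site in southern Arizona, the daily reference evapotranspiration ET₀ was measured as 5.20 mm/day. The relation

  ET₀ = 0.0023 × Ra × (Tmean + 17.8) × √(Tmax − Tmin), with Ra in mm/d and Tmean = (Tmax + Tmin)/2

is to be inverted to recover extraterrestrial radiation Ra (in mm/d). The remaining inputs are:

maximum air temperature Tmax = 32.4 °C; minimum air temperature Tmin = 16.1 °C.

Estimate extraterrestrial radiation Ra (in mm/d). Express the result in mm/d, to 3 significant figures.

13.3 mm/d

Tmean = 24.25 °C; √ΔT = 4.0373
Ra = ET₀ / [0.0023 × (Tmean+17.8) × √ΔT] = 5.20 / (0.0023 × 42.05 × 4.0373) = 13.317 mm/d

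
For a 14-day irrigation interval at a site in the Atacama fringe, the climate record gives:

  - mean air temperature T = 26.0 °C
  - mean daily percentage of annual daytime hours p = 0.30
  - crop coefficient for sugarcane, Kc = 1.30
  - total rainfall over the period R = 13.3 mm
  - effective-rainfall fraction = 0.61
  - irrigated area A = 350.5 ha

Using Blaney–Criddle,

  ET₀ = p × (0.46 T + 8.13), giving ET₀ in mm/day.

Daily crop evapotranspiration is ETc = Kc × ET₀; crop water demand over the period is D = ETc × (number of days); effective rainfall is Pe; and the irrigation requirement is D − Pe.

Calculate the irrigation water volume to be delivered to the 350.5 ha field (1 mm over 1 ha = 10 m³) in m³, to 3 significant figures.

ET₀ = 0.30 × (0.46 × 26.0 + 8.13) = 0.30 × 20.090 = 6.0270 mm/d
ETc = Kc × ET₀ = 1.30 × 6.0270 = 7.8351 mm/d
Crop demand D = ETc × 14 d = 7.8351 × 14 = 109.691 mm
Pe = 0.61 × 13.3 = 8.113 mm
D − Pe = 109.691 − 8.113 = 101.578 mm
Volume = 101.578 mm × 350.5 ha × 10 = 356030.9 m³

356000 m³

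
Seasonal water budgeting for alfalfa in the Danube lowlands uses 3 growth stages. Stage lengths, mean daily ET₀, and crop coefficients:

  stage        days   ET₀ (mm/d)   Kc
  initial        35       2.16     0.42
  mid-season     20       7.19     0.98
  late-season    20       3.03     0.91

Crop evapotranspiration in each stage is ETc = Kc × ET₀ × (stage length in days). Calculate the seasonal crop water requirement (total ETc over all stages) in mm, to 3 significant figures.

initial: 0.42 × 2.16 × 35 = 31.75 mm
mid-season: 0.98 × 7.19 × 20 = 140.92 mm
late-season: 0.91 × 3.03 × 20 = 55.15 mm
Seasonal total = 227.82 mm

228 mm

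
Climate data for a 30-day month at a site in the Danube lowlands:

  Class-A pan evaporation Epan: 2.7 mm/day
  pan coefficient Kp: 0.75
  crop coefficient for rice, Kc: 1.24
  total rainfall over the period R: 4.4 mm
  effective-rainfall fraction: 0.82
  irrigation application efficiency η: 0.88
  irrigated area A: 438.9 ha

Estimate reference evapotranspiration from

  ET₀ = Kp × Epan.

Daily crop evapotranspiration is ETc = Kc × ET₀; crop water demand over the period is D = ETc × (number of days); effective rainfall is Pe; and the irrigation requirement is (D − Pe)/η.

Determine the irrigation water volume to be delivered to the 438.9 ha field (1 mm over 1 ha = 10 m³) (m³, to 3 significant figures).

ET₀ = 0.75 × 2.7 = 2.0250 mm/d
ETc = Kc × ET₀ = 1.24 × 2.0250 = 2.5110 mm/d
Crop demand D = ETc × 30 d = 2.5110 × 30 = 75.330 mm
Pe = 0.82 × 4.4 = 3.608 mm
D − Pe = 75.330 − 3.608 = 71.722 mm
Gross irrigation = 71.722 / 0.88 = 81.502 mm
Volume = 81.502 mm × 438.9 ha × 10 = 357712.3 m³

358000 m³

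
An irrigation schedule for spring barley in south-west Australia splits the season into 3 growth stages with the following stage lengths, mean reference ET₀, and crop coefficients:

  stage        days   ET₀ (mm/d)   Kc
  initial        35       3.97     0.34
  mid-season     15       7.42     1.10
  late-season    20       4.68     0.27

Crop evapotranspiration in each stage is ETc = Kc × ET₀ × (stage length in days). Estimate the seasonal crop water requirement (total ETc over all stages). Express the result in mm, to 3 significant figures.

initial: 0.34 × 3.97 × 35 = 47.24 mm
mid-season: 1.10 × 7.42 × 15 = 122.43 mm
late-season: 0.27 × 4.68 × 20 = 25.27 mm
Seasonal total = 194.94 mm

195 mm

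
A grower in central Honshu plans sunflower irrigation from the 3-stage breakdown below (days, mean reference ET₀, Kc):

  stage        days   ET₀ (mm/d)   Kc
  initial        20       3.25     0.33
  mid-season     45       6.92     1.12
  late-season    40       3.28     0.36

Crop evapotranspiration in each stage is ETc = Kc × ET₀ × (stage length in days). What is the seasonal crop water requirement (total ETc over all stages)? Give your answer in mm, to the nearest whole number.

417 mm

initial: 0.33 × 3.25 × 20 = 21.45 mm
mid-season: 1.12 × 6.92 × 45 = 348.77 mm
late-season: 0.36 × 3.28 × 40 = 47.23 mm
Seasonal total = 417.45 mm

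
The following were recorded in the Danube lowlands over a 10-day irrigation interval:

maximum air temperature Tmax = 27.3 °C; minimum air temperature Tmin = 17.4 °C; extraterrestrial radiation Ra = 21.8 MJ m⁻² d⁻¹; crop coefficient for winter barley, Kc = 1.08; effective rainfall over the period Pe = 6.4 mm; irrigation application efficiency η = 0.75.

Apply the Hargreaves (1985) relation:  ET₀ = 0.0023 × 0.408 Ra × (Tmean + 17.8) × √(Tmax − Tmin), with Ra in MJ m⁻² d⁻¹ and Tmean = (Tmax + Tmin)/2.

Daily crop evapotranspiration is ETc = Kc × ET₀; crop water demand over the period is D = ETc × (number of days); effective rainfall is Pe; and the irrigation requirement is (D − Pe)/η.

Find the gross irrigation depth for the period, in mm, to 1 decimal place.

Tmean = (27.3 + 17.4)/2 = 22.35 °C
0.408 Ra = 0.408 × 21.8 = 8.8944 mm/d equivalent
ET₀ = 0.0023 × 8.8944 × (22.35 + 17.8) × √9.9 = 0.0023 × 8.8944 × 40.15 × 3.1464 = 2.5843 mm/d
ETc = Kc × ET₀ = 1.08 × 2.5843 = 2.7910 mm/d
Crop demand D = ETc × 10 d = 2.7910 × 10 = 27.910 mm
D − Pe = 27.910 − 6.4 = 21.510 mm
Gross irrigation = 21.510 / 0.75 = 28.680 mm

28.7 mm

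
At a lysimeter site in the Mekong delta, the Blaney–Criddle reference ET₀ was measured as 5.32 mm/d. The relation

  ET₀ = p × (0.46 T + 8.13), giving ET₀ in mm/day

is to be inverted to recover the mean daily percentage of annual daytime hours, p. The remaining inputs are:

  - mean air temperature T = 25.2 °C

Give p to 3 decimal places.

p = ET₀ / (0.46 T + 8.13) = 5.32 / (0.46 × 25.2 + 8.13) = 5.32 / 19.722 = 0.2697

0.270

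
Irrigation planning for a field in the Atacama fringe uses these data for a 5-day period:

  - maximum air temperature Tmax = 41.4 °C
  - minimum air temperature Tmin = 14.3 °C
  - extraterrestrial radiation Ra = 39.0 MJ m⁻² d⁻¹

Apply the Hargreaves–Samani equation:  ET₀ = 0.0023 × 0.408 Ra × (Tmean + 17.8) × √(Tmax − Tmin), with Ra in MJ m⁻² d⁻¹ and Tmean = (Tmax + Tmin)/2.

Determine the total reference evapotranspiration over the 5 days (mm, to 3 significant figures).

Tmean = (41.4 + 14.3)/2 = 27.85 °C
0.408 Ra = 0.408 × 39.0 = 15.9120 mm/d equivalent
ET₀ = 0.0023 × 15.9120 × (27.85 + 17.8) × √27.1 = 0.0023 × 15.9120 × 45.65 × 5.2058 = 8.6972 mm/d
Over 5 days: 8.6972 × 5 = 43.486 mm

43.5 mm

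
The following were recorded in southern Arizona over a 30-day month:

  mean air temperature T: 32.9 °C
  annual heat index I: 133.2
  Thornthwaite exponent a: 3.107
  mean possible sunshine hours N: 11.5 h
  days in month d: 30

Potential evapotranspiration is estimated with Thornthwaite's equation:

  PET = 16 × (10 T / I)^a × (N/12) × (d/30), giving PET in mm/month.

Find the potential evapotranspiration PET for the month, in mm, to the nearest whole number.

255 mm

10T/I = 10 × 32.9 / 133.2 = 2.4700
(10T/I)^a = 2.4700^3.107 = 16.6001
Uncorrected PET = 16 × 16.6001 = 265.602 mm
Correction = (N/12)(d/30) = (11.5/12)(30/30) = 0.9583
PET = 265.602 × 0.9583 = 254.526 mm/month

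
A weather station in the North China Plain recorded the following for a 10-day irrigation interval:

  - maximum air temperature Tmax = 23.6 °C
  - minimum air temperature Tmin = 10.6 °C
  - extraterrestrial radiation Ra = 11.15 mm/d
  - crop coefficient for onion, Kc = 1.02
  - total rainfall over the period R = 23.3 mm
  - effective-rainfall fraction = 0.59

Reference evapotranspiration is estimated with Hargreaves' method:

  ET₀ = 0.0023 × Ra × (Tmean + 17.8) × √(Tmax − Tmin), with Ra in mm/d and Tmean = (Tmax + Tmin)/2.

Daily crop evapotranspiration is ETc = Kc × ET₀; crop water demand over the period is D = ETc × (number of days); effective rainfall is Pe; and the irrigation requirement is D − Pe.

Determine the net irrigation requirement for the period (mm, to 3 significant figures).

Tmean = (23.6 + 10.6)/2 = 17.10 °C
ET₀ = 0.0023 × 11.15 × (17.10 + 17.8) × √13.0 = 0.0023 × 11.15 × 34.90 × 3.6056 = 3.2270 mm/d
ETc = Kc × ET₀ = 1.02 × 3.2270 = 3.2915 mm/d
Crop demand D = ETc × 10 d = 3.2915 × 10 = 32.915 mm
Pe = 0.59 × 23.3 = 13.747 mm
D − Pe = 32.915 − 13.747 = 19.168 mm

19.2 mm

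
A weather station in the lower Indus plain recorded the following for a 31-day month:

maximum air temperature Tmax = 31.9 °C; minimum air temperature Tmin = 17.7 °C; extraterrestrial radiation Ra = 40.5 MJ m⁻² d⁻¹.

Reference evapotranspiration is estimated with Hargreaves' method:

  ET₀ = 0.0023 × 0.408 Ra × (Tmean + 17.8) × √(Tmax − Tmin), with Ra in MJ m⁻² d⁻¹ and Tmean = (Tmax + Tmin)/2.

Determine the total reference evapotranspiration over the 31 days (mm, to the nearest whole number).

189 mm

Tmean = (31.9 + 17.7)/2 = 24.80 °C
0.408 Ra = 0.408 × 40.5 = 16.5240 mm/d equivalent
ET₀ = 0.0023 × 16.5240 × (24.80 + 17.8) × √14.2 = 0.0023 × 16.5240 × 42.60 × 3.7683 = 6.1010 mm/d
Over 31 days: 6.1010 × 31 = 189.131 mm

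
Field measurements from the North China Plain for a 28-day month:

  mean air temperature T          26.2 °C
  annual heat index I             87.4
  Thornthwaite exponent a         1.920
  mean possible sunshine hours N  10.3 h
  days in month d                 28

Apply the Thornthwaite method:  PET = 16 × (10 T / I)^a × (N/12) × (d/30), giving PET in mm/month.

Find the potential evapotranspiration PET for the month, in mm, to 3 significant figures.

10T/I = 10 × 26.2 / 87.4 = 2.9977
(10T/I)^a = 2.9977^1.920 = 8.2306
Uncorrected PET = 16 × 8.2306 = 131.690 mm
Correction = (N/12)(d/30) = (10.3/12)(28/30) = 0.8011
PET = 131.690 × 0.8011 = 105.497 mm/month

105 mm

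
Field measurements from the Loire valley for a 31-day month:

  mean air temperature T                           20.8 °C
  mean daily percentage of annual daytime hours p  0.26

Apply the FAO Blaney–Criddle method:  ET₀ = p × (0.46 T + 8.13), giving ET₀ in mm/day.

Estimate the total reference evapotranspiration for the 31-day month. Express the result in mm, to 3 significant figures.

ET₀ = 0.26 × (0.46 × 20.8 + 8.13) = 0.26 × 17.698 = 4.6015 mm/d
Monthly total = 4.6015 × 31 = 142.647 mm

143 mm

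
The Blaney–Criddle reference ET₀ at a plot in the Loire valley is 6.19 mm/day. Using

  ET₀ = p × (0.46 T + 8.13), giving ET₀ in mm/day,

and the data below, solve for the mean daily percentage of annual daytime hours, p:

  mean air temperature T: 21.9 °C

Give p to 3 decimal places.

p = ET₀ / (0.46 T + 8.13) = 6.19 / (0.46 × 21.9 + 8.13) = 6.19 / 18.204 = 0.3400

0.340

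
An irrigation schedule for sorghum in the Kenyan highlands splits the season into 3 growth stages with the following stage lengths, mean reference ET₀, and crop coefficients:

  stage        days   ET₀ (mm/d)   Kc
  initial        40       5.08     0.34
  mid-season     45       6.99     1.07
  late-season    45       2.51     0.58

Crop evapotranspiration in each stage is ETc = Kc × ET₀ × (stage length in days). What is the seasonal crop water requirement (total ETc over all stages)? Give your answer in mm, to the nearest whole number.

initial: 0.34 × 5.08 × 40 = 69.09 mm
mid-season: 1.07 × 6.99 × 45 = 336.57 mm
late-season: 0.58 × 2.51 × 45 = 65.51 mm
Seasonal total = 471.17 mm

471 mm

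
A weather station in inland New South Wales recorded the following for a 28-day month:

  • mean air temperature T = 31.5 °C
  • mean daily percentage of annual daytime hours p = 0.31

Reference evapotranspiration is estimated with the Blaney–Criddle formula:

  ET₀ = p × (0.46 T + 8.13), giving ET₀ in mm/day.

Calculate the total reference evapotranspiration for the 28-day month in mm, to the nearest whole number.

196 mm

ET₀ = 0.31 × (0.46 × 31.5 + 8.13) = 0.31 × 22.620 = 7.0122 mm/d
Monthly total = 7.0122 × 28 = 196.342 mm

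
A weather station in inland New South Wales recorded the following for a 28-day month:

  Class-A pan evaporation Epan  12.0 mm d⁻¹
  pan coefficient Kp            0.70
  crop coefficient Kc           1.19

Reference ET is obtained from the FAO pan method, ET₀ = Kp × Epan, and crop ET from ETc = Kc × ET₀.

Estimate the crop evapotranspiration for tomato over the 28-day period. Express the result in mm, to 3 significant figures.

ET₀ = 0.70 × 12.0 = 8.4000 mm/d
ETc = Kc × ET₀ = 1.19 × 8.4000 = 9.9960 mm/d
Over 28 days: 9.9960 × 28 = 279.888 mm

280 mm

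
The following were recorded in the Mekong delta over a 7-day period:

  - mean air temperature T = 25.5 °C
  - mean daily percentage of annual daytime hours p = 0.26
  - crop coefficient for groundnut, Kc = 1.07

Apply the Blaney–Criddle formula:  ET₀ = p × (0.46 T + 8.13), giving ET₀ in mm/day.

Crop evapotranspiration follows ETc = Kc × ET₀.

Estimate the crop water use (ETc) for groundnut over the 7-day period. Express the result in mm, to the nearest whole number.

39 mm

ET₀ = 0.26 × (0.46 × 25.5 + 8.13) = 0.26 × 19.860 = 5.1636 mm/d
ETc = Kc × ET₀ = 1.07 × 5.1636 = 5.5251 mm/d
Over 7 days: 5.5251 × 7 = 38.676 mm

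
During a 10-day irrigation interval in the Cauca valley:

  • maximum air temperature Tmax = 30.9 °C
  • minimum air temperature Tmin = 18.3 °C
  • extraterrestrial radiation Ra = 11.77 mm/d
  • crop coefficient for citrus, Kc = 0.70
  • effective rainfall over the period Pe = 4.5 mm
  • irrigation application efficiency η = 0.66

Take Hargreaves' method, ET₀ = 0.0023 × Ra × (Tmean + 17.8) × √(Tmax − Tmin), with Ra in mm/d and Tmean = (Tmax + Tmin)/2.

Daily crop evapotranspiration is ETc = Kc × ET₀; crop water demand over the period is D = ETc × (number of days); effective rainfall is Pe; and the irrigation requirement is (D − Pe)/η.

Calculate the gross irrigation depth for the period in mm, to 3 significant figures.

36.4 mm

Tmean = (30.9 + 18.3)/2 = 24.60 °C
ET₀ = 0.0023 × 11.77 × (24.60 + 17.8) × √12.6 = 0.0023 × 11.77 × 42.40 × 3.5496 = 4.0743 mm/d
ETc = Kc × ET₀ = 0.70 × 4.0743 = 2.8520 mm/d
Crop demand D = ETc × 10 d = 2.8520 × 10 = 28.520 mm
D − Pe = 28.520 − 4.5 = 24.020 mm
Gross irrigation = 24.020 / 0.66 = 36.394 mm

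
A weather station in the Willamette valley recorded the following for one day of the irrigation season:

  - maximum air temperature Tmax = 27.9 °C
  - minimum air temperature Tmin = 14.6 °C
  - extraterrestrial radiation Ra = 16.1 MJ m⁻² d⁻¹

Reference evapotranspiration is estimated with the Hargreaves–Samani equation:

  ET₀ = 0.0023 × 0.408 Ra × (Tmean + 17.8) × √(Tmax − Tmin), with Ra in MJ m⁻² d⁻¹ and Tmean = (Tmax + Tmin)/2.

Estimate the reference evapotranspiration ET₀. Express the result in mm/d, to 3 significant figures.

2.15 mm/d

Tmean = (27.9 + 14.6)/2 = 21.25 °C
0.408 Ra = 0.408 × 16.1 = 6.5688 mm/d equivalent
ET₀ = 0.0023 × 6.5688 × (21.25 + 17.8) × √13.3 = 0.0023 × 6.5688 × 39.05 × 3.6469 = 2.1516 mm/d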